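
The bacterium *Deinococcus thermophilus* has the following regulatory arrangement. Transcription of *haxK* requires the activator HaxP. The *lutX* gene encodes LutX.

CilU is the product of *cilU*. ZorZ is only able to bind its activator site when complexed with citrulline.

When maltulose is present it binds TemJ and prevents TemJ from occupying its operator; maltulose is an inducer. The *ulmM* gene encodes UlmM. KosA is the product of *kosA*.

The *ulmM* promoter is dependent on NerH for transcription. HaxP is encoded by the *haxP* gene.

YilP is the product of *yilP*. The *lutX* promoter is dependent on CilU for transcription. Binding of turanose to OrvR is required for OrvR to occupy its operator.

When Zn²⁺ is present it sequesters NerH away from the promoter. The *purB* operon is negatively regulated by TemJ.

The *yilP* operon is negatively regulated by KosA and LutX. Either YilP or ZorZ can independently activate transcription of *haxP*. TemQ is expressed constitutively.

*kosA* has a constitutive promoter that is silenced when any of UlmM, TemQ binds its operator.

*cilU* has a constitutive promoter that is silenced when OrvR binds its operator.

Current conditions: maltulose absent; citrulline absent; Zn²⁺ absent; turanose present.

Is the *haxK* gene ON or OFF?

ON

Zn²⁺ is absent, so NerH is active.
No repressor is bound and NerH is active, so *ulmM* is transcribed.
So UlmM is produced and active.
TemQ is produced constitutively and is active.
With repressor UlmM bound, *kosA* is not transcribed.
So KosA is not produced.
Turanose is present, so OrvR is active.
With repressor OrvR bound, *cilU* is not transcribed.
So CilU is not produced.
Required activator CilU is absent, so *lutX* is not transcribed.
So LutX is not produced.
With no repressor bound, *yilP* is transcribed.
So YilP is produced and active.
Citrulline is absent, so ZorZ is inactive.
Activator YilP is present, so *haxP* is transcribed.
So HaxP is produced and active.
No repressor is bound and HaxP is active, so *haxK* is transcribed.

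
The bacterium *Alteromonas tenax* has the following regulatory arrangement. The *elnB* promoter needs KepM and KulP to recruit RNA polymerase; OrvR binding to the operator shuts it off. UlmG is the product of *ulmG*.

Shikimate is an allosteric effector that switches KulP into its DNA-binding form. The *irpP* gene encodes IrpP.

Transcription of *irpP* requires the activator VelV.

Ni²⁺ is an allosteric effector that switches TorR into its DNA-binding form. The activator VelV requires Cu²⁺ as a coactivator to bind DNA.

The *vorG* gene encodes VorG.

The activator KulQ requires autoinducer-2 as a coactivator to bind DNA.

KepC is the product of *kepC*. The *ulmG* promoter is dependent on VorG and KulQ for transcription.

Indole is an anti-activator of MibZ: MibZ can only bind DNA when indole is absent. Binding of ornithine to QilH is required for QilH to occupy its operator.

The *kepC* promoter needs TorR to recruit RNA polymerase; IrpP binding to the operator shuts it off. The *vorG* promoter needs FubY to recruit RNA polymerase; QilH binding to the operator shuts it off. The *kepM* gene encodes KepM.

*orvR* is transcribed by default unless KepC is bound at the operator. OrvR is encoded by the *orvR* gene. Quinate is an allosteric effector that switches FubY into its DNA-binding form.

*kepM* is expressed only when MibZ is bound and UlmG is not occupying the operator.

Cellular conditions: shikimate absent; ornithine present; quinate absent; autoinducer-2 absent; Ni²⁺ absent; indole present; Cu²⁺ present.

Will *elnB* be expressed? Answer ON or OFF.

Cu²⁺ is present, so VelV is active.
No repressor is bound and VelV is active, so *irpP* is transcribed.
So IrpP is produced and active.
Ni²⁺ is absent, so TorR is inactive.
With repressor IrpP bound, *kepC* is not transcribed.
So KepC is not produced.
With no repressor bound, *orvR* is transcribed.
So OrvR is produced and active.
Ornithine is present, so QilH is active.
Quinate is absent, so FubY is inactive.
With repressor QilH bound, *vorG* is not transcribed.
So VorG is not produced.
Autoinducer-2 is absent, so KulQ is inactive.
Required activator VorG is absent, so *ulmG* is not transcribed.
So UlmG is not produced.
Indole is present, so MibZ is inactive.
Required activator MibZ is absent, so *kepM* is not transcribed.
So KepM is not produced.
Shikimate is absent, so KulP is inactive.
With repressor OrvR bound, *elnB* is not transcribed.

OFF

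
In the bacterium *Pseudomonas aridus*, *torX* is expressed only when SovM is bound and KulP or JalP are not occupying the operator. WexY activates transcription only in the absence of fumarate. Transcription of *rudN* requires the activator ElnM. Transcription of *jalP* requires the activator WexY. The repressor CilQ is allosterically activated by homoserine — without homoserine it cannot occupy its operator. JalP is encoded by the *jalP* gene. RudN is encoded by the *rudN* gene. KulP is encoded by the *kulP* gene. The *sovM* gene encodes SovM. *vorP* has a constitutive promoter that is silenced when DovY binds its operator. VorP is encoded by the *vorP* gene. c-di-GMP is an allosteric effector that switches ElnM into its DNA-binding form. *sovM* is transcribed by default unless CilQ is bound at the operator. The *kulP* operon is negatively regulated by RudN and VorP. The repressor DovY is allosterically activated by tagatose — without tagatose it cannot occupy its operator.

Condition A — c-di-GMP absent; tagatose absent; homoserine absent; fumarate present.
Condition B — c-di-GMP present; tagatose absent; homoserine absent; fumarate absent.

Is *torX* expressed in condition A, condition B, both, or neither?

A only

Condition A:
c-di-GMP is absent, so ElnM is inactive.
Required activator ElnM is absent, so *rudN* is not transcribed.
So RudN is not produced.
Tagatose is absent, so DovY is inactive.
With no repressor bound, *vorP* is transcribed.
So VorP is produced and active.
With repressor VorP bound, *kulP* is not transcribed.
So KulP is not produced.
Homoserine is absent, so CilQ is inactive.
With no repressor bound, *sovM* is transcribed.
So SovM is produced and active.
Fumarate is present, so WexY is inactive.
Required activator WexY is absent, so *jalP* is not transcribed.
So JalP is not produced.
No repressor is bound and SovM is active, so *torX* is transcribed.
→ *torX* is ON in A.
Condition B:
c-di-GMP is present, so ElnM is active.
No repressor is bound and ElnM is active, so *rudN* is transcribed.
So RudN is produced and active.
Tagatose is absent, so DovY is inactive.
With no repressor bound, *vorP* is transcribed.
So VorP is produced and active.
With repressor RudN bound, *kulP* is not transcribed.
So KulP is not produced.
Homoserine is absent, so CilQ is inactive.
With no repressor bound, *sovM* is transcribed.
So SovM is produced and active.
Fumarate is absent, so WexY is active.
No repressor is bound and WexY is active, so *jalP* is transcribed.
So JalP is produced and active.
With repressor JalP bound, *torX* is not transcribed.
→ *torX* is OFF in B.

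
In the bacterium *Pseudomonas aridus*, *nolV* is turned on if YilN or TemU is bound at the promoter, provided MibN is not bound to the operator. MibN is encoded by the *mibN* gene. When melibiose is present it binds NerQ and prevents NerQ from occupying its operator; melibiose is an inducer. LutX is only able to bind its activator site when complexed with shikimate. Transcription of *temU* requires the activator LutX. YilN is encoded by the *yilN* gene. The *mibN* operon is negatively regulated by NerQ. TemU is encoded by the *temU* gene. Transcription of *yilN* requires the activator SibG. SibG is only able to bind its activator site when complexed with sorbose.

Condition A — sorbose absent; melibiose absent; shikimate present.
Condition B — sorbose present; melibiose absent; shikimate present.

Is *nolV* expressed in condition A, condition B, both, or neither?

Condition A:
Sorbose is absent, so SibG is inactive.
Required activator SibG is absent, so *yilN* is not transcribed.
So YilN is not produced.
Melibiose is absent, so NerQ is active.
With repressor NerQ bound, *mibN* is not transcribed.
So MibN is not produced.
Shikimate is present, so LutX is active.
No repressor is bound and LutX is active, so *temU* is transcribed.
So TemU is produced and active.
Activator TemU is present, so *nolV* is transcribed.
→ *nolV* is ON in A.
Condition B:
Sorbose is present, so SibG is active.
No repressor is bound and SibG is active, so *yilN* is transcribed.
So YilN is produced and active.
Melibiose is absent, so NerQ is active.
With repressor NerQ bound, *mibN* is not transcribed.
So MibN is not produced.
Shikimate is present, so LutX is active.
No repressor is bound and LutX is active, so *temU* is transcribed.
So TemU is produced and active.
Activator YilN is present, so *nolV* is transcribed.
→ *nolV* is ON in B.

both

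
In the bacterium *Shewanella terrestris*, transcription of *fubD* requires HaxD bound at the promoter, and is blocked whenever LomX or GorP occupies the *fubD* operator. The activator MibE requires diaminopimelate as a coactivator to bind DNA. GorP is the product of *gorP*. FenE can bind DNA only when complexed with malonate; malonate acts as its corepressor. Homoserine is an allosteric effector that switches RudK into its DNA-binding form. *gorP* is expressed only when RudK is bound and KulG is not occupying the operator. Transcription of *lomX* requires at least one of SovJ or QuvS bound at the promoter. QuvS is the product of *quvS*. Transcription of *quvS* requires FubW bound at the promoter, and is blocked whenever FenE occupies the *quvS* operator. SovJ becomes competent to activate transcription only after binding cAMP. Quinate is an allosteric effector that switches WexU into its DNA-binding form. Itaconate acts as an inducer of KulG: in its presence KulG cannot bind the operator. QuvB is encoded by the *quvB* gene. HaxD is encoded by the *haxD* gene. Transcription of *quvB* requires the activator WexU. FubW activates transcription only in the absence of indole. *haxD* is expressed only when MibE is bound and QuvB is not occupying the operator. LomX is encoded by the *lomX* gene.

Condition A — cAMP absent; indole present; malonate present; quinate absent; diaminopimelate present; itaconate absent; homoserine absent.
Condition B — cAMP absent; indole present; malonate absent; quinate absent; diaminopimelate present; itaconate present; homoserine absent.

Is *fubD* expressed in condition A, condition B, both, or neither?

Condition A:
cAMP is absent, so SovJ is inactive.
Indole is present, so FubW is inactive.
Malonate is present, so FenE is active.
With repressor FenE bound, *quvS* is not transcribed.
So QuvS is not produced.
No activator is available at the *lomX* promoter, so *lomX* is not transcribed.
So LomX is not produced.
Quinate is absent, so WexU is inactive.
Required activator WexU is absent, so *quvB* is not transcribed.
So QuvB is not produced.
Diaminopimelate is present, so MibE is active.
No repressor is bound and MibE is active, so *haxD* is transcribed.
So HaxD is produced and active.
Itaconate is absent, so KulG is active.
Homoserine is absent, so RudK is inactive.
With repressor KulG bound, *gorP* is not transcribed.
So GorP is not produced.
No repressor is bound and HaxD is active, so *fubD* is transcribed.
→ *fubD* is ON in A.
Condition B:
cAMP is absent, so SovJ is inactive.
Indole is present, so FubW is inactive.
Malonate is absent, so FenE is inactive.
Required activator FubW is absent, so *quvS* is not transcribed.
So QuvS is not produced.
No activator is available at the *lomX* promoter, so *lomX* is not transcribed.
So LomX is not produced.
Quinate is absent, so WexU is inactive.
Required activator WexU is absent, so *quvB* is not transcribed.
So QuvB is not produced.
Diaminopimelate is present, so MibE is active.
No repressor is bound and MibE is active, so *haxD* is transcribed.
So HaxD is produced and active.
Itaconate is present, so KulG is inactive.
Homoserine is absent, so RudK is inactive.
Required activator RudK is absent, so *gorP* is not transcribed.
So GorP is not produced.
No repressor is bound and HaxD is active, so *fubD* is transcribed.
→ *fubD* is ON in B.

both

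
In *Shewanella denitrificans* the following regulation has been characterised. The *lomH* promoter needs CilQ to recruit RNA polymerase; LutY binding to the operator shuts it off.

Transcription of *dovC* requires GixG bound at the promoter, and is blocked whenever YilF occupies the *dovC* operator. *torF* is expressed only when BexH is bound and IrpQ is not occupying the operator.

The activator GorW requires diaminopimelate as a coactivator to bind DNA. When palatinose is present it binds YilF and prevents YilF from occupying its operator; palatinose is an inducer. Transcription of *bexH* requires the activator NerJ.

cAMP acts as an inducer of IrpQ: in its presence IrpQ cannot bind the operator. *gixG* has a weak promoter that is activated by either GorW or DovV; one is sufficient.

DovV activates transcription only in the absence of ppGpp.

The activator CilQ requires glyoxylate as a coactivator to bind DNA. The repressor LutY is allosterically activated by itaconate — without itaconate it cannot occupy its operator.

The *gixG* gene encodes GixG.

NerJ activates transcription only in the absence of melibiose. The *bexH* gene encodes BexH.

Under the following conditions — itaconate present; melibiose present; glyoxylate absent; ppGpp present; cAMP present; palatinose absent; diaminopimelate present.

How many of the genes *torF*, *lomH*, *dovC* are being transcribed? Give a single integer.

0

Melibiose is present, so NerJ is inactive.
Required activator NerJ is absent, so *bexH* is not transcribed.
So BexH is not produced.
cAMP is present, so IrpQ is inactive.
Required activator BexH is absent, so *torF* is not transcribed.
→ *torF* is OFF.
Itaconate is present, so LutY is active.
Glyoxylate is absent, so CilQ is inactive.
With repressor LutY bound, *lomH* is not transcribed.
→ *lomH* is OFF.
Diaminopimelate is present, so GorW is active.
ppGpp is present, so DovV is inactive.
Activator GorW is present, so *gixG* is transcribed.
So GixG is produced and active.
Palatinose is absent, so YilF is active.
With repressor YilF bound, *dovC* is not transcribed.
→ *dovC* is OFF.
0 of the 3 genes are transcribed.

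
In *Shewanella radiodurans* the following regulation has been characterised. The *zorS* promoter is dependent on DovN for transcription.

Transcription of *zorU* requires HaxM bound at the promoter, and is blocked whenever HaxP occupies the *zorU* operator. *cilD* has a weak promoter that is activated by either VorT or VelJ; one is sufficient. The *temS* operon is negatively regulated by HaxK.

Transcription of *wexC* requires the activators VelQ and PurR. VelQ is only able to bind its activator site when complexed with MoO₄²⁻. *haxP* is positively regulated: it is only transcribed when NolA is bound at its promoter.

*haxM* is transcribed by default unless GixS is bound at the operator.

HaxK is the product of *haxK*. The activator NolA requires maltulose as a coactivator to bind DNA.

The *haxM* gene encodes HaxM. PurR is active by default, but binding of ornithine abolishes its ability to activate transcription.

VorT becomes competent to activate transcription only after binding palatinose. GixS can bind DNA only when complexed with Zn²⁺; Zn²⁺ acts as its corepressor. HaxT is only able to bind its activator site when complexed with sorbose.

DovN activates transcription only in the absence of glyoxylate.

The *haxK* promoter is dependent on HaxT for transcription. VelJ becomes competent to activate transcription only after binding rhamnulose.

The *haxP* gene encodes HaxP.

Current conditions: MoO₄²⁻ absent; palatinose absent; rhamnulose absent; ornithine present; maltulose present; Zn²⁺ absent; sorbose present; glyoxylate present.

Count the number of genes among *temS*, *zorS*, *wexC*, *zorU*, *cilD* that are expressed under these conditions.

Sorbose is present, so HaxT is active.
No repressor is bound and HaxT is active, so *haxK* is transcribed.
So HaxK is produced and active.
With repressor HaxK bound, *temS* is not transcribed.
→ *temS* is OFF.
Glyoxylate is present, so DovN is inactive.
Required activator DovN is absent, so *zorS* is not transcribed.
→ *zorS* is OFF.
MoO₄²⁻ is absent, so VelQ is inactive.
Ornithine is present, so PurR is inactive.
Required activator VelQ is absent, so *wexC* is not transcribed.
→ *wexC* is OFF.
Maltulose is present, so NolA is active.
No repressor is bound and NolA is active, so *haxP* is transcribed.
So HaxP is produced and active.
Zn²⁺ is absent, so GixS is inactive.
With no repressor bound, *haxM* is transcribed.
So HaxM is produced and active.
With repressor HaxP bound, *zorU* is not transcribed.
→ *zorU* is OFF.
Palatinose is absent, so VorT is inactive.
Rhamnulose is absent, so VelJ is inactive.
No activator is available at the *cilD* promoter, so *cilD* is not transcribed.
→ *cilD* is OFF.
0 of the 5 genes are transcribed.

0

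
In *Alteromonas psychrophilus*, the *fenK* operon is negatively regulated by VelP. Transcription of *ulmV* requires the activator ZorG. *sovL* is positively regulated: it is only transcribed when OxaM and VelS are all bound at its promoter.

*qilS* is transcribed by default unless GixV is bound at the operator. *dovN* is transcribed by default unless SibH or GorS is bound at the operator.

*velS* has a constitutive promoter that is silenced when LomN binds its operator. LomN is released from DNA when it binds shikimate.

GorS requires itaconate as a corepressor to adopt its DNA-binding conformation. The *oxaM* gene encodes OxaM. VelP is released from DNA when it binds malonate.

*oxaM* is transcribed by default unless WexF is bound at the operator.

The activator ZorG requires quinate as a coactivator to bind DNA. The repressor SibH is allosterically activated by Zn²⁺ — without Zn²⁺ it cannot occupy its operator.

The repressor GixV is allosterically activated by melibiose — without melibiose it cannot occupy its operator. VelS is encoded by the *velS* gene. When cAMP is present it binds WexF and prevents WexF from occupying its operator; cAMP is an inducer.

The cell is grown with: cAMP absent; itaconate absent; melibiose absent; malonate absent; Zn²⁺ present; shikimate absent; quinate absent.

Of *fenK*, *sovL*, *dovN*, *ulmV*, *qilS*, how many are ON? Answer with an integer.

1

Malonate is absent, so VelP is active.
With repressor VelP bound, *fenK* is not transcribed.
→ *fenK* is OFF.
cAMP is absent, so WexF is active.
With repressor WexF bound, *oxaM* is not transcribed.
So OxaM is not produced.
Shikimate is absent, so LomN is active.
With repressor LomN bound, *velS* is not transcribed.
So VelS is not produced.
Required activator OxaM is absent, so *sovL* is not transcribed.
→ *sovL* is OFF.
Zn²⁺ is present, so SibH is active.
Itaconate is absent, so GorS is inactive.
With repressor SibH bound, *dovN* is not transcribed.
→ *dovN* is OFF.
Quinate is absent, so ZorG is inactive.
Required activator ZorG is absent, so *ulmV* is not transcribed.
→ *ulmV* is OFF.
Melibiose is absent, so GixV is inactive.
With no repressor bound, *qilS* is transcribed.
→ *qilS* is ON.
1 of the 5 genes is transcribed.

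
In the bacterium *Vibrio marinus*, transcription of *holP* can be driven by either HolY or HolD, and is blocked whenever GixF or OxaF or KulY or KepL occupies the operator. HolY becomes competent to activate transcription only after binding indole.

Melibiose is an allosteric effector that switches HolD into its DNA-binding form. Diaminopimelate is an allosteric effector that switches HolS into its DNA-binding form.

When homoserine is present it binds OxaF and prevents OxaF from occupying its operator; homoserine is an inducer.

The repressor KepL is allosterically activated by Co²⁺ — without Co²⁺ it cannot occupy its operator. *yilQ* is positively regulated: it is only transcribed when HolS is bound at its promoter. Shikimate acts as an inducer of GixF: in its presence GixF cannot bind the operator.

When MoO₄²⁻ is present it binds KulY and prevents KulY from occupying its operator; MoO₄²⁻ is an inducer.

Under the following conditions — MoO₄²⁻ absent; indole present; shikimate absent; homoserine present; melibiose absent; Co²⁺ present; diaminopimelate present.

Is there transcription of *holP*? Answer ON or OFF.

OFF

Shikimate is absent, so GixF is active.
Homoserine is present, so OxaF is inactive.
MoO₄²⁻ is absent, so KulY is active.
Co²⁺ is present, so KepL is active.
Indole is present, so HolY is active.
Melibiose is absent, so HolD is inactive.
With repressor GixF bound, *holP* is not transcribed.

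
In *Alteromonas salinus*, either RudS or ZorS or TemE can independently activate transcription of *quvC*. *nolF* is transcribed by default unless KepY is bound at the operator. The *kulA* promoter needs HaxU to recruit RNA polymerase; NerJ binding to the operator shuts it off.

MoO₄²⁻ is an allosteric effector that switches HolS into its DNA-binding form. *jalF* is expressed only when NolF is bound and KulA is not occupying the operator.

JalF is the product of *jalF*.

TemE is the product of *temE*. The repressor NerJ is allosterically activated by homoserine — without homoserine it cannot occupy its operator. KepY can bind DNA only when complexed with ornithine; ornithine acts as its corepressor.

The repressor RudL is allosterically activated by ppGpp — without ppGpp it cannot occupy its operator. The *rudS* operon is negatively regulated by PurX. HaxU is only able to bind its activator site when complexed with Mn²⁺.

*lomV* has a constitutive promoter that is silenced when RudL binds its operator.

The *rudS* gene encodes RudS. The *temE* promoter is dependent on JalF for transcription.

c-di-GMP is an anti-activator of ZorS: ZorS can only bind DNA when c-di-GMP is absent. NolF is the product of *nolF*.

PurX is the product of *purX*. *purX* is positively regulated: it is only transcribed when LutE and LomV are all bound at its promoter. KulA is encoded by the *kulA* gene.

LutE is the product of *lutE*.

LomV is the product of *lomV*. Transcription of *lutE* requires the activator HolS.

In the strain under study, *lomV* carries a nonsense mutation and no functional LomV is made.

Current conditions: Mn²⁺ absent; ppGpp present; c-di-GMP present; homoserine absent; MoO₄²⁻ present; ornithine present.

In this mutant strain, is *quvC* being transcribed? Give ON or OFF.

MoO₄²⁻ is present, so HolS is active.
No repressor is bound and HolS is active, so *lutE* is transcribed.
So LutE is produced and active.
LomV is non-functional in this strain, so it has no effect.
Required activator LomV is absent, so *purX* is not transcribed.
So PurX is not produced.
With no repressor bound, *rudS* is transcribed.
So RudS is produced and active.
c-di-GMP is present, so ZorS is inactive.
Homoserine is absent, so NerJ is inactive.
Mn²⁺ is absent, so HaxU is inactive.
Required activator HaxU is absent, so *kulA* is not transcribed.
So KulA is not produced.
Ornithine is present, so KepY is active.
With repressor KepY bound, *nolF* is not transcribed.
So NolF is not produced.
Required activator NolF is absent, so *jalF* is not transcribed.
So JalF is not produced.
Required activator JalF is absent, so *temE* is not transcribed.
So TemE is not produced.
Activator RudS is present, so *quvC* is transcribed.

ON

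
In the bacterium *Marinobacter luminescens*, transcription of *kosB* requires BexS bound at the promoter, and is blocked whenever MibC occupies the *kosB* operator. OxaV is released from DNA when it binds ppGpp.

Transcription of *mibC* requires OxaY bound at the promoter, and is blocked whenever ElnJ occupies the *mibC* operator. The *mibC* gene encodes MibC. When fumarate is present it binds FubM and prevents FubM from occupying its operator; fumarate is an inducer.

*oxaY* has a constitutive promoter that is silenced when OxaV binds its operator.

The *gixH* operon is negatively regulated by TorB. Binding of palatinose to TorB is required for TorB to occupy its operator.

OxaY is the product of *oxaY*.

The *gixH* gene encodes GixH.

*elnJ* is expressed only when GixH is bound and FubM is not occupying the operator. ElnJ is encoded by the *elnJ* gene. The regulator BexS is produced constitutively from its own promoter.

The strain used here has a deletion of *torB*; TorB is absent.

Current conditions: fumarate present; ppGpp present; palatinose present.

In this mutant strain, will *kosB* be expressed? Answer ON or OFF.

ON

BexS is produced constitutively and is active.
Fumarate is present, so FubM is inactive.
TorB is non-functional in this strain, so it has no effect.
With no repressor bound, *gixH* is transcribed.
So GixH is produced and active.
No repressor is bound and GixH is active, so *elnJ* is transcribed.
So ElnJ is produced and active.
ppGpp is present, so OxaV is inactive.
With no repressor bound, *oxaY* is transcribed.
So OxaY is produced and active.
With repressor ElnJ bound, *mibC* is not transcribed.
So MibC is not produced.
No repressor is bound and BexS is active, so *kosB* is transcribed.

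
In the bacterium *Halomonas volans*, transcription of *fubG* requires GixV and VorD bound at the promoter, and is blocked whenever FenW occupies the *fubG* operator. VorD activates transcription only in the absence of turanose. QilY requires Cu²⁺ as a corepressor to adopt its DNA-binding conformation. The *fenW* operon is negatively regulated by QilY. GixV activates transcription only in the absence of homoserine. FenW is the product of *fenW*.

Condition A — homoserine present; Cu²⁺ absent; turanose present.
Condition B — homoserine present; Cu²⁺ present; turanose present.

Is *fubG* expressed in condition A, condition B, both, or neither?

neither

Condition A:
Homoserine is present, so GixV is inactive.
Cu²⁺ is absent, so QilY is inactive.
With no repressor bound, *fenW* is transcribed.
So FenW is produced and active.
Turanose is present, so VorD is inactive.
With repressor FenW bound, *fubG* is not transcribed.
→ *fubG* is OFF in A.
Condition B:
Homoserine is present, so GixV is inactive.
Cu²⁺ is present, so QilY is active.
With repressor QilY bound, *fenW* is not transcribed.
So FenW is not produced.
Turanose is present, so VorD is inactive.
Required activator GixV is absent, so *fubG* is not transcribed.
→ *fubG* is OFF in B.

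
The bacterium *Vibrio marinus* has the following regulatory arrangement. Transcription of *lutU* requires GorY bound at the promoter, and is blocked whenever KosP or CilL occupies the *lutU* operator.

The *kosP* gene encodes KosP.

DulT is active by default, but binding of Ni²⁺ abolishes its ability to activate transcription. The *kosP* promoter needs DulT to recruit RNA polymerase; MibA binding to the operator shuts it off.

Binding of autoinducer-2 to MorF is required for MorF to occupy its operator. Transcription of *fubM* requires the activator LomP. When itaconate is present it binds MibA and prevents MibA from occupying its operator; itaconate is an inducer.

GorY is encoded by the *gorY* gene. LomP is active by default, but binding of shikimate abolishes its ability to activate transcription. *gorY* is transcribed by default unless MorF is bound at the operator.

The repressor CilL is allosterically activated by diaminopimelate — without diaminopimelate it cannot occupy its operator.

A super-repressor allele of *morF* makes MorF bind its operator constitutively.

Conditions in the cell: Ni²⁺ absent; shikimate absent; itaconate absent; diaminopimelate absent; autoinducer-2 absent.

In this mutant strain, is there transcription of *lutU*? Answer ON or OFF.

OFF

Ni²⁺ is absent, so DulT is active.
Itaconate is absent, so MibA is active.
With repressor MibA bound, *kosP* is not transcribed.
So KosP is not produced.
Diaminopimelate is absent, so CilL is inactive.
MorF is constitutively active in this strain.
With repressor MorF bound, *gorY* is not transcribed.
So GorY is not produced.
Required activator GorY is absent, so *lutU* is not transcribed.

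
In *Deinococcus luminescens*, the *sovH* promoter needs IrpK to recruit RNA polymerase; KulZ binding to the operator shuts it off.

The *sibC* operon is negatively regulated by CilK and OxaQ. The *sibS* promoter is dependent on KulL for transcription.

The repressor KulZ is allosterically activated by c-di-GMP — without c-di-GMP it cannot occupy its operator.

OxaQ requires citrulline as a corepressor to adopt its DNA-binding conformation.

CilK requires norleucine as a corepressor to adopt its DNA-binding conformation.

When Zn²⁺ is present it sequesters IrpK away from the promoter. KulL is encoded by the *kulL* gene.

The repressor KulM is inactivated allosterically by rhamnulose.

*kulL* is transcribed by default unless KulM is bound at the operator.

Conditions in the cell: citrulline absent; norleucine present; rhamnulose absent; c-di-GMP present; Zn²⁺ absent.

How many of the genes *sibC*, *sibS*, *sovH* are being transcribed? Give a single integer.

0

Norleucine is present, so CilK is active.
Citrulline is absent, so OxaQ is inactive.
With repressor CilK bound, *sibC* is not transcribed.
→ *sibC* is OFF.
Rhamnulose is absent, so KulM is active.
With repressor KulM bound, *kulL* is not transcribed.
So KulL is not produced.
Required activator KulL is absent, so *sibS* is not transcribed.
→ *sibS* is OFF.
c-di-GMP is present, so KulZ is active.
Zn²⁺ is absent, so IrpK is active.
With repressor KulZ bound, *sovH* is not transcribed.
→ *sovH* is OFF.
0 of the 3 genes are transcribed.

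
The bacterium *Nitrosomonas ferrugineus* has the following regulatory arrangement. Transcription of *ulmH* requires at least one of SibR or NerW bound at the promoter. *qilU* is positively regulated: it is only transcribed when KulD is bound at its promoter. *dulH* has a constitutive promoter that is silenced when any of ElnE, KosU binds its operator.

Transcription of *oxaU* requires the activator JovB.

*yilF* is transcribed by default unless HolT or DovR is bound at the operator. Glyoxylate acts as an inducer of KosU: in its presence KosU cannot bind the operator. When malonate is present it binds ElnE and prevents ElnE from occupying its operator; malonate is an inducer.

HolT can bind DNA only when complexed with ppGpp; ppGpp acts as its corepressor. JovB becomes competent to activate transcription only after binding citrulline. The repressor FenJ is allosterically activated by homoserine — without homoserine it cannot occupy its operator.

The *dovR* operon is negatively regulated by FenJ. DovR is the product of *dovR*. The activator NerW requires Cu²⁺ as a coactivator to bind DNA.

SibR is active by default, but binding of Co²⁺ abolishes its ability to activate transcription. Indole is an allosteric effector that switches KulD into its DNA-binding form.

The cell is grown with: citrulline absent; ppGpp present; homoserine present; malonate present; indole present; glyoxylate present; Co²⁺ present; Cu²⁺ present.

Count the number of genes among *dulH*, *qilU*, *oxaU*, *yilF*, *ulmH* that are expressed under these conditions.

Malonate is present, so ElnE is inactive.
Glyoxylate is present, so KosU is inactive.
With no repressor bound, *dulH* is transcribed.
→ *dulH* is ON.
Indole is present, so KulD is active.
No repressor is bound and KulD is active, so *qilU* is transcribed.
→ *qilU* is ON.
Citrulline is absent, so JovB is inactive.
Required activator JovB is absent, so *oxaU* is not transcribed.
→ *oxaU* is OFF.
ppGpp is present, so HolT is active.
Homoserine is present, so FenJ is active.
With repressor FenJ bound, *dovR* is not transcribed.
So DovR is not produced.
With repressor HolT bound, *yilF* is not transcribed.
→ *yilF* is OFF.
Co²⁺ is present, so SibR is inactive.
Cu²⁺ is present, so NerW is active.
Activator NerW is present, so *ulmH* is transcribed.
→ *ulmH* is ON.
3 of the 5 genes are transcribed.

3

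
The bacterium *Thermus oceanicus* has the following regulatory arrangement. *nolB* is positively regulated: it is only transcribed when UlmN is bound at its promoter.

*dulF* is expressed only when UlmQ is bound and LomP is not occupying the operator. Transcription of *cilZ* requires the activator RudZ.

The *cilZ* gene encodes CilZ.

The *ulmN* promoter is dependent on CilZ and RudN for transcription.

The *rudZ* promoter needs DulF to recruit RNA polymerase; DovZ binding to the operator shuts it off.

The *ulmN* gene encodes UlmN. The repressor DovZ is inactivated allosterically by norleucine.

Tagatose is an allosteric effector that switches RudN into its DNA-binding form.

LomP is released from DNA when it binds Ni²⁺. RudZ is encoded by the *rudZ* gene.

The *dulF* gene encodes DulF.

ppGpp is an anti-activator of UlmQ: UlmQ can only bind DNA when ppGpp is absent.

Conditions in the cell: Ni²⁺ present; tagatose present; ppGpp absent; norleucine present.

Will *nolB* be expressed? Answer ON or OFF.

ppGpp is absent, so UlmQ is active.
Ni²⁺ is present, so LomP is inactive.
No repressor is bound and UlmQ is active, so *dulF* is transcribed.
So DulF is produced and active.
Norleucine is present, so DovZ is inactive.
No repressor is bound and DulF is active, so *rudZ* is transcribed.
So RudZ is produced and active.
No repressor is bound and RudZ is active, so *cilZ* is transcribed.
So CilZ is produced and active.
Tagatose is present, so RudN is active.
No repressor is bound and CilZ and RudN are active, so *ulmN* is transcribed.
So UlmN is produced and active.
No repressor is bound and UlmN is active, so *nolB* is transcribed.

ON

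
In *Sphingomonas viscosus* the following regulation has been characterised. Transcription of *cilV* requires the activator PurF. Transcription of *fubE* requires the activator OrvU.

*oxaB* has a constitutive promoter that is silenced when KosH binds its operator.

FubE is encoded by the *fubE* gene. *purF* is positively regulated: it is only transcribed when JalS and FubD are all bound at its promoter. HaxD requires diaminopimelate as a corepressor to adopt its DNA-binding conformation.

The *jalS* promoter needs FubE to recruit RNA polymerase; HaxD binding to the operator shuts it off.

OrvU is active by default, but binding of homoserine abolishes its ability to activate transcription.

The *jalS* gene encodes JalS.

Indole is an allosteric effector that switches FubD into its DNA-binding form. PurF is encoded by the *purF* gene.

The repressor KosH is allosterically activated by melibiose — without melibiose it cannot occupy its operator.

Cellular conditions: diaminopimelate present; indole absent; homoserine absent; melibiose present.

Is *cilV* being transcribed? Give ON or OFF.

OFF

Homoserine is absent, so OrvU is active.
No repressor is bound and OrvU is active, so *fubE* is transcribed.
So FubE is produced and active.
Diaminopimelate is present, so HaxD is active.
With repressor HaxD bound, *jalS* is not transcribed.
So JalS is not produced.
Indole is absent, so FubD is inactive.
Required activator JalS is absent, so *purF* is not transcribed.
So PurF is not produced.
Required activator PurF is absent, so *cilV* is not transcribed.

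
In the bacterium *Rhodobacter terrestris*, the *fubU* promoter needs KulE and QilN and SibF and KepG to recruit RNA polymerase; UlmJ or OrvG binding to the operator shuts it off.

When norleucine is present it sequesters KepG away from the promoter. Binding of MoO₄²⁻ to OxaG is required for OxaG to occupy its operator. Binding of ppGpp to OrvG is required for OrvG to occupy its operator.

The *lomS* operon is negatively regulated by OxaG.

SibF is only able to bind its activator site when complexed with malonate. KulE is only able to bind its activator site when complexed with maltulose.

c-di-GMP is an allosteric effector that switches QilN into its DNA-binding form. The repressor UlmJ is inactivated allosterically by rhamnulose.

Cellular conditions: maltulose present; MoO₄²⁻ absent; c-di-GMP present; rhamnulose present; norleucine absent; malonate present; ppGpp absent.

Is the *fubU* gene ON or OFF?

ON

Rhamnulose is present, so UlmJ is inactive.
ppGpp is absent, so OrvG is inactive.
Maltulose is present, so KulE is active.
c-di-GMP is present, so QilN is active.
Malonate is present, so SibF is active.
Norleucine is absent, so KepG is active.
No repressor is bound and KulE and QilN and SibF and KepG are active, so *fubU* is transcribed.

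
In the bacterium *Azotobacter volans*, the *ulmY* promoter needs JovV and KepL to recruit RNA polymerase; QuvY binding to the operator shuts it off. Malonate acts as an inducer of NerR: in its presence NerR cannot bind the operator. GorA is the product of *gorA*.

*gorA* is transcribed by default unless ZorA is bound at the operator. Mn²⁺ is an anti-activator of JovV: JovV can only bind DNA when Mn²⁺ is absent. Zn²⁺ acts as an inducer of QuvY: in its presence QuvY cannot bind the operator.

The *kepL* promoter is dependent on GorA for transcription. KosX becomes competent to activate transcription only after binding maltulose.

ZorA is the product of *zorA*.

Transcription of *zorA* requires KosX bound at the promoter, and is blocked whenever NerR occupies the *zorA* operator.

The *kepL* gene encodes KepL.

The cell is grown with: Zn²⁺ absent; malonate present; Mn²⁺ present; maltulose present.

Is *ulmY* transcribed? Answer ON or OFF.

Zn²⁺ is absent, so QuvY is active.
Mn²⁺ is present, so JovV is inactive.
Malonate is present, so NerR is inactive.
Maltulose is present, so KosX is active.
No repressor is bound and KosX is active, so *zorA* is transcribed.
So ZorA is produced and active.
With repressor ZorA bound, *gorA* is not transcribed.
So GorA is not produced.
Required activator GorA is absent, so *kepL* is not transcribed.
So KepL is not produced.
With repressor QuvY bound, *ulmY* is not transcribed.

OFF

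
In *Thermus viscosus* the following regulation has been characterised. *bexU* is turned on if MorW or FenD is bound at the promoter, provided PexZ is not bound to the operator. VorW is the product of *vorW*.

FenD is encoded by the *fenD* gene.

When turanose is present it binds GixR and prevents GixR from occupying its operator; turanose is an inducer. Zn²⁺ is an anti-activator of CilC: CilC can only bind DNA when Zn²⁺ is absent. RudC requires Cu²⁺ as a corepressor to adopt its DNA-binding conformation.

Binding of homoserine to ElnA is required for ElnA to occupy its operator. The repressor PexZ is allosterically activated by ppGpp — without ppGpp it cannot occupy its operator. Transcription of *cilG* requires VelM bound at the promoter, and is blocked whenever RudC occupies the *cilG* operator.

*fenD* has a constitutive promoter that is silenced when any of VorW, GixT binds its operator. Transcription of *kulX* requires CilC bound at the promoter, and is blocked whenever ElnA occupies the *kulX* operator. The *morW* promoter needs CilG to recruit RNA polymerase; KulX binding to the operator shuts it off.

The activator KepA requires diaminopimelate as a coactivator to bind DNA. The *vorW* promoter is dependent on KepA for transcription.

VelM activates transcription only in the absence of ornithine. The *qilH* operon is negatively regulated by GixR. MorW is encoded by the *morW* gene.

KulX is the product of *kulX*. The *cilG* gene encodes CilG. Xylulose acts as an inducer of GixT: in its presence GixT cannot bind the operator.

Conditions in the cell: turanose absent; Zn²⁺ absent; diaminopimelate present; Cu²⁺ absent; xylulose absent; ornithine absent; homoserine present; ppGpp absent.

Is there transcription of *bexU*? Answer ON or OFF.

ON

Cu²⁺ is absent, so RudC is inactive.
Ornithine is absent, so VelM is active.
No repressor is bound and VelM is active, so *cilG* is transcribed.
So CilG is produced and active.
Homoserine is present, so ElnA is active.
Zn²⁺ is absent, so CilC is active.
With repressor ElnA bound, *kulX* is not transcribed.
So KulX is not produced.
No repressor is bound and CilG is active, so *morW* is transcribed.
So MorW is produced and active.
Diaminopimelate is present, so KepA is active.
No repressor is bound and KepA is active, so *vorW* is transcribed.
So VorW is produced and active.
Xylulose is absent, so GixT is active.
With repressor VorW bound, *fenD* is not transcribed.
So FenD is not produced.
ppGpp is absent, so PexZ is inactive.
Activator MorW is present, so *bexU* is transcribed.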